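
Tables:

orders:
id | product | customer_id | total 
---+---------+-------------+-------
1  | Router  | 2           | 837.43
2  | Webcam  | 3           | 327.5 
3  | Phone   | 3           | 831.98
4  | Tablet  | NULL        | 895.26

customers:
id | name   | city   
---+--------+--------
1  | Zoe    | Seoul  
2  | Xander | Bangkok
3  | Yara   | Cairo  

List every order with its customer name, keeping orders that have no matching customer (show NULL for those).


LEFT JOIN keeps every row from orders (the left table); where customer_id has no match in customers, the customer columns become NULL. Walk through each order:
  - order 1 (Router): customer_id=2 -> matches Xander
  - order 2 (Webcam): customer_id=3 -> matches Yara
  - order 3 (Phone): customer_id=3 -> matches Yara
  - order 4 (Tablet): customer_id=NULL, no match -> kept with NULL
All 4 rows appear; 1 has NULL customer.

SQL:
SELECT a.product, b.name AS customer
FROM orders a
LEFT JOIN customers b ON a.customer_id = b.id

Result:
product | customer
--------+---------
Router  | Xander  
Webcam  | Yara    
Phone   | Yara    
Tablet  | NULL    


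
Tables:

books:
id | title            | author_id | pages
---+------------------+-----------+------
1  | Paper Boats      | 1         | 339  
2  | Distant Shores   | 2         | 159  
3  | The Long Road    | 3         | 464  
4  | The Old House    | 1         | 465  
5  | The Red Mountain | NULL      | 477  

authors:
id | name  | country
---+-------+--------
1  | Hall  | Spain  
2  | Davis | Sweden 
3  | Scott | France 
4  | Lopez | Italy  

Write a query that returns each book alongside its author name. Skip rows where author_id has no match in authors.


INNER JOIN keeps only books rows whose author_id matches an id in authors. Walk through each book:
  - book 1 (Paper Boats): author_id=1 -> matches Hall
  - book 2 (Distant Shores): author_id=2 -> matches Davis
  - book 3 (The Long Road): author_id=3 -> matches Scott
  - book 4 (The Old House): author_id=1 -> matches Hall
  - book 5 (The Red Mountain): author_id=NULL, no match -> dropped
So 1 of 5 rows is dropped.

SQL:
SELECT a.title, b.name AS author
FROM books a
INNER JOIN authors b ON a.author_id = b.id

Result:
title          | author
---------------+-------
Paper Boats    | Hall  
Distant Shores | Davis 
The Long Road  | Scott 
The Old House  | Hall  


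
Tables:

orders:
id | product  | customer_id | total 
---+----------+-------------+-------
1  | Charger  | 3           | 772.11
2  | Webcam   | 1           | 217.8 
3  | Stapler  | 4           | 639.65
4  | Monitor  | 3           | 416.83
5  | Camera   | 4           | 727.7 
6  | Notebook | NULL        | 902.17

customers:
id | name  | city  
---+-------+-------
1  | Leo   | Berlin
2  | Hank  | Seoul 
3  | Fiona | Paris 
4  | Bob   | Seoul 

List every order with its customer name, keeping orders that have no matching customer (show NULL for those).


LEFT JOIN keeps every row from orders (the left table); where customer_id has no match in customers, the customer columns become NULL. Walk through each order:
  - order 1 (Charger): customer_id=3 -> matches Fiona
  - order 2 (Webcam): customer_id=1 -> matches Leo
  - order 3 (Stapler): customer_id=4 -> matches Bob
  - order 4 (Monitor): customer_id=3 -> matches Fiona
  - order 5 (Camera): customer_id=4 -> matches Bob
  - order 6 (Notebook): customer_id=NULL, no match -> kept with NULL
All 6 rows appear; 1 has NULL customer.

SQL:
SELECT a.product, b.name AS customer
FROM orders a
LEFT JOIN customers b ON a.customer_id = b.id

Result:
product  | customer
---------+---------
Charger  | Fiona   
Webcam   | Leo     
Stapler  | Bob     
Monitor  | Fiona   
Camera   | Bob     
Notebook | NULL    


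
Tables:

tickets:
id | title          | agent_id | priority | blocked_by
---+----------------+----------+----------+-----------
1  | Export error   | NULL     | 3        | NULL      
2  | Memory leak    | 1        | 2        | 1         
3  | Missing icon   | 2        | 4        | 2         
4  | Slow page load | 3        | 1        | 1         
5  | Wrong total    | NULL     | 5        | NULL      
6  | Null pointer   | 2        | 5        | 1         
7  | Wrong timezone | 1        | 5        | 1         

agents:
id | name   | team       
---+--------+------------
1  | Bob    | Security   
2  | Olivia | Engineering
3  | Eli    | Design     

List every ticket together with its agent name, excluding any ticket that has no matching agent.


INNER JOIN keeps only tickets rows whose agent_id matches an id in agents. Walk through each ticket:
  - ticket 1 (Export error): agent_id=NULL, no match -> dropped
  - ticket 2 (Memory leak): agent_id=1 -> matches Bob
  - ticket 3 (Missing icon): agent_id=2 -> matches Olivia
  - ticket 4 (Slow page load): agent_id=3 -> matches Eli
  - ticket 5 (Wrong total): agent_id=NULL, no match -> dropped
  - ticket 6 (Null pointer): agent_id=2 -> matches Olivia
  - ticket 7 (Wrong timezone): agent_id=1 -> matches Bob
So 2 of 7 rows are dropped.

SQL:
SELECT a.title, b.name AS agent
FROM tickets a
INNER JOIN agents b ON a.agent_id = b.id

Result:
title          | agent 
---------------+-------
Memory leak    | Bob   
Missing icon   | Olivia
Slow page load | Eli   
Null pointer   | Olivia
Wrong timezone | Bob   


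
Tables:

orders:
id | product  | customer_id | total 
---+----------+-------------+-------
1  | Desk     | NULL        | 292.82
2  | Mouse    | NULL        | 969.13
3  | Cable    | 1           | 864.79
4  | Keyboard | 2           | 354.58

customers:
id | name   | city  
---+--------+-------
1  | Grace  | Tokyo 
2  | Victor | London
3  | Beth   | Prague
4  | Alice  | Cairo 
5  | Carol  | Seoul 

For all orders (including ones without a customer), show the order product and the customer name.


LEFT JOIN keeps every row from orders (the left table); where customer_id has no match in customers, the customer columns become NULL. Walk through each order:
  - order 1 (Desk): customer_id=NULL, no match -> kept with NULL
  - order 2 (Mouse): customer_id=NULL, no match -> kept with NULL
  - order 3 (Cable): customer_id=1 -> matches Grace
  - order 4 (Keyboard): customer_id=2 -> matches Victor
All 4 rows appear; 2 have NULL customer.

SQL:
SELECT a.product, b.name AS customer
FROM orders a
LEFT JOIN customers b ON a.customer_id = b.id

Result:
product  | customer
---------+---------
Desk     | NULL    
Mouse    | NULL    
Cable    | Grace   
Keyboard | Victor  


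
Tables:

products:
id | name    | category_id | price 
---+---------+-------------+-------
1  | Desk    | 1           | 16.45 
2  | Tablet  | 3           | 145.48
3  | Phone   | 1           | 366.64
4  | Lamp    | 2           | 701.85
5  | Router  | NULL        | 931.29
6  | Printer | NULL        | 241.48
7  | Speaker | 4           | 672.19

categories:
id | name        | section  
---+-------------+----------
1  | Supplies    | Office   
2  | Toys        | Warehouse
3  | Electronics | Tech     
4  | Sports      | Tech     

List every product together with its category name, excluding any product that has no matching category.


INNER JOIN keeps only products rows whose category_id matches an id in categories. Walk through each product:
  - product 1 (Desk): category_id=1 -> matches Supplies
  - product 2 (Tablet): category_id=3 -> matches Electronics
  - product 3 (Phone): category_id=1 -> matches Supplies
  - product 4 (Lamp): category_id=2 -> matches Toys
  - product 5 (Router): category_id=NULL, no match -> dropped
  - product 6 (Printer): category_id=NULL, no match -> dropped
  - product 7 (Speaker): category_id=4 -> matches Sports
So 2 of 7 rows are dropped.

SQL:
SELECT a.name, b.name AS category
FROM products a
INNER JOIN categories b ON a.category_id = b.id

Result:
name    | category   
--------+------------
Desk    | Supplies   
Tablet  | Electronics
Phone   | Supplies   
Lamp    | Toys       
Speaker | Sports     


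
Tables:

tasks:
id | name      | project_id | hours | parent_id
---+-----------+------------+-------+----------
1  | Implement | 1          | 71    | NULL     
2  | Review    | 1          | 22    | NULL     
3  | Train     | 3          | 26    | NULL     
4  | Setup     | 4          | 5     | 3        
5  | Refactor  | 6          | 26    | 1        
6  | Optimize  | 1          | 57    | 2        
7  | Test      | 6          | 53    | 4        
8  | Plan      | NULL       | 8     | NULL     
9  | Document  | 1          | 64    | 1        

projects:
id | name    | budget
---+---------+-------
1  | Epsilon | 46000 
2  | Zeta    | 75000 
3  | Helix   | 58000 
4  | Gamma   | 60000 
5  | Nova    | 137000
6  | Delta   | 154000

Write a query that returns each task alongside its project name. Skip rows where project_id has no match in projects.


INNER JOIN keeps only tasks rows whose project_id matches an id in projects. Walk through each task:
  - task 1 (Implement): project_id=1 -> matches Epsilon
  - task 2 (Review): project_id=1 -> matches Epsilon
  - task 3 (Train): project_id=3 -> matches Helix
  - task 4 (Setup): project_id=4 -> matches Gamma
  - task 5 (Refactor): project_id=6 -> matches Delta
  - task 6 (Optimize): project_id=1 -> matches Epsilon
  - task 7 (Test): project_id=6 -> matches Delta
  - task 8 (Plan): project_id=NULL, no match -> dropped
  - task 9 (Document): project_id=1 -> matches Epsilon
So 1 of 9 rows is dropped.

SQL:
SELECT a.name, b.name AS project
FROM tasks a
INNER JOIN projects b ON a.project_id = b.id

Result:
name      | project
----------+--------
Implement | Epsilon
Review    | Epsilon
Train     | Helix  
Setup     | Gamma  
Refactor  | Delta  
Optimize  | Epsilon
Test      | Delta  
Document  | Epsilon


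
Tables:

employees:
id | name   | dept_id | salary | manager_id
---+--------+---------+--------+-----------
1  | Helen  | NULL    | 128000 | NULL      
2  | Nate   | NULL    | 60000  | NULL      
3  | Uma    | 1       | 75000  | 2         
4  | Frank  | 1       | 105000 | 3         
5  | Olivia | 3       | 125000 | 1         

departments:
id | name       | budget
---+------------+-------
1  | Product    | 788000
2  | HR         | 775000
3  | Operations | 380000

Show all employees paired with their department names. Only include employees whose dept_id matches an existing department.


INNER JOIN keeps only employees rows whose dept_id matches an id in departments. Walk through each employee:
  - employee 1 (Helen): dept_id=NULL, no match -> dropped
  - employee 2 (Nate): dept_id=NULL, no match -> dropped
  - employee 3 (Uma): dept_id=1 -> matches Product
  - employee 4 (Frank): dept_id=1 -> matches Product
  - employee 5 (Olivia): dept_id=3 -> matches Operations
So 2 of 5 rows are dropped.

SQL:
SELECT a.name, b.name AS department
FROM employees a
INNER JOIN departments b ON a.dept_id = b.id

Result:
name   | department
-------+-----------
Uma    | Product   
Frank  | Product   
Olivia | Operations


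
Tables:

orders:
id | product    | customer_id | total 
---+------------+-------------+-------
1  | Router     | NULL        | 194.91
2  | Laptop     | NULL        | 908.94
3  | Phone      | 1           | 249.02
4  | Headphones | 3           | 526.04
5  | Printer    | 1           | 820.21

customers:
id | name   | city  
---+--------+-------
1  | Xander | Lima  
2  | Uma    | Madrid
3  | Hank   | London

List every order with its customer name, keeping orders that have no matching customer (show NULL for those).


LEFT JOIN keeps every row from orders (the left table); where customer_id has no match in customers, the customer columns become NULL. Walk through each order:
  - order 1 (Router): customer_id=NULL, no match -> kept with NULL
  - order 2 (Laptop): customer_id=NULL, no match -> kept with NULL
  - order 3 (Phone): customer_id=1 -> matches Xander
  - order 4 (Headphones): customer_id=3 -> matches Hank
  - order 5 (Printer): customer_id=1 -> matches Xander
All 5 rows appear; 2 have NULL customer.

SQL:
SELECT a.product, b.name AS customer
FROM orders a
LEFT JOIN customers b ON a.customer_id = b.id

Result:
product    | customer
-----------+---------
Router     | NULL    
Laptop     | NULL    
Phone      | Xander  
Headphones | Hank    
Printer    | Xander  


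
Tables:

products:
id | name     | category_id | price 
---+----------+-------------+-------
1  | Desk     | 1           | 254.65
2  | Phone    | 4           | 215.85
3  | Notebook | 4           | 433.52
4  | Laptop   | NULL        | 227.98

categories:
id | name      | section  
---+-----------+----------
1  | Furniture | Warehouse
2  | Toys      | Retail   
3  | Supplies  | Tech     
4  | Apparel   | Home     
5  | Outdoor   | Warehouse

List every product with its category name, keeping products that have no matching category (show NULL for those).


LEFT JOIN keeps every row from products (the left table); where category_id has no match in categories, the category columns become NULL. Walk through each product:
  - product 1 (Desk): category_id=1 -> matches Furniture
  - product 2 (Phone): category_id=4 -> matches Apparel
  - product 3 (Notebook): category_id=4 -> matches Apparel
  - product 4 (Laptop): category_id=NULL, no match -> kept with NULL
All 4 rows appear; 1 has NULL category.

SQL:
SELECT a.name, b.name AS category
FROM products a
LEFT JOIN categories b ON a.category_id = b.id

Result:
name     | category 
---------+----------
Desk     | Furniture
Phone    | Apparel  
Notebook | Apparel  
Laptop   | NULL     


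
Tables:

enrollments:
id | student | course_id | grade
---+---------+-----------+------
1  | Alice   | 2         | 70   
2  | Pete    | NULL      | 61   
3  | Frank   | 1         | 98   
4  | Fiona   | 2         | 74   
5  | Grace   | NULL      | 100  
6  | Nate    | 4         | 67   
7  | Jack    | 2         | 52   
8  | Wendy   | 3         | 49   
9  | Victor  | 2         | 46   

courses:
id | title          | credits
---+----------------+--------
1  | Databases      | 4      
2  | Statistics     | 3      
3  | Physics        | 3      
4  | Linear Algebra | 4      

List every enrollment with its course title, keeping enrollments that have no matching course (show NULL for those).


LEFT JOIN keeps every row from enrollments (the left table); where course_id has no match in courses, the course columns become NULL. Walk through each enrollment:
  - enrollment 1 (Alice): course_id=2 -> matches Statistics
  - enrollment 2 (Pete): course_id=NULL, no match -> kept with NULL
  - enrollment 3 (Frank): course_id=1 -> matches Databases
  - enrollment 4 (Fiona): course_id=2 -> matches Statistics
  - enrollment 5 (Grace): course_id=NULL, no match -> kept with NULL
  - enrollment 6 (Nate): course_id=4 -> matches Linear Algebra
  - enrollment 7 (Jack): course_id=2 -> matches Statistics
  - enrollment 8 (Wendy): course_id=3 -> matches Physics
  - enrollment 9 (Victor): course_id=2 -> matches Statistics
All 9 rows appear; 2 have NULL course.

SQL:
SELECT a.student, b.title AS course
FROM enrollments a
LEFT JOIN courses b ON a.course_id = b.id

Result:
student | course        
--------+---------------
Alice   | Statistics    
Pete    | NULL          
Frank   | Databases     
Fiona   | Statistics    
Grace   | NULL          
Nate    | Linear Algebra
Jack    | Statistics    
Wendy   | Physics       
Victor  | Statistics    


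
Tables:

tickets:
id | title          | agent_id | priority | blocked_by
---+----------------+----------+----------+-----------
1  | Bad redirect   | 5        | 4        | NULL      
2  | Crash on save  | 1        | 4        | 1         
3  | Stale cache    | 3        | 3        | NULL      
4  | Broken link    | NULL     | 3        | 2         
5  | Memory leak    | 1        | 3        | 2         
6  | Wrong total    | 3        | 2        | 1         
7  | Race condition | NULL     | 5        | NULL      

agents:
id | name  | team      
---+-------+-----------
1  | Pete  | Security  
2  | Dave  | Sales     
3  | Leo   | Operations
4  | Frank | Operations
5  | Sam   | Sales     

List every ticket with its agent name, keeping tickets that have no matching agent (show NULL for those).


LEFT JOIN keeps every row from tickets (the left table); where agent_id has no match in agents, the agent columns become NULL. Walk through each ticket:
  - ticket 1 (Bad redirect): agent_id=5 -> matches Sam
  - ticket 2 (Crash on save): agent_id=1 -> matches Pete
  - ticket 3 (Stale cache): agent_id=3 -> matches Leo
  - ticket 4 (Broken link): agent_id=NULL, no match -> kept with NULL
  - ticket 5 (Memory leak): agent_id=1 -> matches Pete
  - ticket 6 (Wrong total): agent_id=3 -> matches Leo
  - ticket 7 (Race condition): agent_id=NULL, no match -> kept with NULL
All 7 rows appear; 2 have NULL agent.

SQL:
SELECT a.title, b.name AS agent
FROM tickets a
LEFT JOIN agents b ON a.agent_id = b.id

Result:
title          | agent
---------------+------
Bad redirect   | Sam  
Crash on save  | Pete 
Stale cache    | Leo  
Broken link    | NULL 
Memory leak    | Pete 
Wrong total    | Leo  
Race condition | NULL 


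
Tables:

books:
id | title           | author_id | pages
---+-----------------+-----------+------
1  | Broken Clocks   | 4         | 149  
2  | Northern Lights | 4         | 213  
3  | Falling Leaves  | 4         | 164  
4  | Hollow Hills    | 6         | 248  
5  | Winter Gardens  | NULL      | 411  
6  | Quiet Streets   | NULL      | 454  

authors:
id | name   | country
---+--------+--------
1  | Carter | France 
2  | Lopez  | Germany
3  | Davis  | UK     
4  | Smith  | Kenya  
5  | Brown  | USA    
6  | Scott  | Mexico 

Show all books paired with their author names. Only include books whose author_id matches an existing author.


INNER JOIN keeps only books rows whose author_id matches an id in authors. Walk through each book:
  - book 1 (Broken Clocks): author_id=4 -> matches Smith
  - book 2 (Northern Lights): author_id=4 -> matches Smith
  - book 3 (Falling Leaves): author_id=4 -> matches Smith
  - book 4 (Hollow Hills): author_id=6 -> matches Scott
  - book 5 (Winter Gardens): author_id=NULL, no match -> dropped
  - book 6 (Quiet Streets): author_id=NULL, no match -> dropped
So 2 of 6 rows are dropped.

SQL:
SELECT a.title, b.name AS author
FROM books a
INNER JOIN authors b ON a.author_id = b.id

Result:
title           | author
----------------+-------
Broken Clocks   | Smith 
Northern Lights | Smith 
Falling Leaves  | Smith 
Hollow Hills    | Scott 


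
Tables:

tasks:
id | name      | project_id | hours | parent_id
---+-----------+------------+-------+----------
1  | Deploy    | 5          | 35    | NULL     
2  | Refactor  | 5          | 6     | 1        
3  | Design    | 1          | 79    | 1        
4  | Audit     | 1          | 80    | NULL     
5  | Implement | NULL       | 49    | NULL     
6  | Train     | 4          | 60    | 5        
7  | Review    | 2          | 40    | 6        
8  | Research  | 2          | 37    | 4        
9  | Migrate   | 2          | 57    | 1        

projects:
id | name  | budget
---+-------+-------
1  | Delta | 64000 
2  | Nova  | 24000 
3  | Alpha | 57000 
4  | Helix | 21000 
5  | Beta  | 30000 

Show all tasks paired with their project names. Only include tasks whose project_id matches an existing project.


INNER JOIN keeps only tasks rows whose project_id matches an id in projects. Walk through each task:
  - task 1 (Deploy): project_id=5 -> matches Beta
  - task 2 (Refactor): project_id=5 -> matches Beta
  - task 3 (Design): project_id=1 -> matches Delta
  - task 4 (Audit): project_id=1 -> matches Delta
  - task 5 (Implement): project_id=NULL, no match -> dropped
  - task 6 (Train): project_id=4 -> matches Helix
  - task 7 (Review): project_id=2 -> matches Nova
  - task 8 (Research): project_id=2 -> matches Nova
  - task 9 (Migrate): project_id=2 -> matches Nova
So 1 of 9 rows is dropped.

SQL:
SELECT a.name, b.name AS project
FROM tasks a
INNER JOIN projects b ON a.project_id = b.id

Result:
name     | project
---------+--------
Deploy   | Beta   
Refactor | Beta   
Design   | Delta  
Audit    | Delta  
Train    | Helix  
Review   | Nova   
Research | Nova   
Migrate  | Nova   


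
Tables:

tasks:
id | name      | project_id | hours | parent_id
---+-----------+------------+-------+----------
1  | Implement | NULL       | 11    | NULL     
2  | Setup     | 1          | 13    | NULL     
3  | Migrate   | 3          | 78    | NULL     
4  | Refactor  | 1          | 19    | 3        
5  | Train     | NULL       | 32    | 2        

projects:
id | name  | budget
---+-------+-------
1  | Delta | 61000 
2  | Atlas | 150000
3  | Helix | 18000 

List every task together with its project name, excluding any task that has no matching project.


INNER JOIN keeps only tasks rows whose project_id matches an id in projects. Walk through each task:
  - task 1 (Implement): project_id=NULL, no match -> dropped
  - task 2 (Setup): project_id=1 -> matches Delta
  - task 3 (Migrate): project_id=3 -> matches Helix
  - task 4 (Refactor): project_id=1 -> matches Delta
  - task 5 (Train): project_id=NULL, no match -> dropped
So 2 of 5 rows are dropped.

SQL:
SELECT a.name, b.name AS project
FROM tasks a
INNER JOIN projects b ON a.project_id = b.id

Result:
name     | project
---------+--------
Setup    | Delta  
Migrate  | Helix  
Refactor | Delta  


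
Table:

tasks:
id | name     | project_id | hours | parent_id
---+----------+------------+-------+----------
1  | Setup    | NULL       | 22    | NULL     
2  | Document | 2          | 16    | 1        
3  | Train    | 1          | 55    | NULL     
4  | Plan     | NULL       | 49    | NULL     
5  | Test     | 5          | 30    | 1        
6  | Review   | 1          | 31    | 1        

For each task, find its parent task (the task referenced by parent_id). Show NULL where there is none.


This is a self-join: tasks is joined to a second copy of itself, matching each row's parent_id to another row's id. Use LEFT JOIN so rows with parent_id=NULL are kept.
  - task 1 (Setup): parent_id=NULL -> NULL
  - task 2 (Document): parent_id=1 -> Setup
  - task 3 (Train): parent_id=NULL -> NULL
  - task 4 (Plan): parent_id=NULL -> NULL
  - task 5 (Test): parent_id=1 -> Setup
  - task 6 (Review): parent_id=1 -> Setup

SQL:
SELECT a.name AS item, b.name AS parent
FROM tasks a
LEFT JOIN tasks b ON a.parent_id = b.id

Result:
item     | parent
---------+-------
Setup    | NULL  
Document | Setup 
Train    | NULL  
Plan     | NULL  
Test     | Setup 
Review   | Setup 


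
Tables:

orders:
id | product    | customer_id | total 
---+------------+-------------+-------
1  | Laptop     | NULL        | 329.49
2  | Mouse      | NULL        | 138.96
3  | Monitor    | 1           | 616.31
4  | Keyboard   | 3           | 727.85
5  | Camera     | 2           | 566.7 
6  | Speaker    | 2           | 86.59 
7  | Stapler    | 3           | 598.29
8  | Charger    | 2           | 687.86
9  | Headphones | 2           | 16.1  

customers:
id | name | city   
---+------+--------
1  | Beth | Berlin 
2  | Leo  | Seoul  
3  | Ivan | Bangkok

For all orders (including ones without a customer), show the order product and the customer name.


LEFT JOIN keeps every row from orders (the left table); where customer_id has no match in customers, the customer columns become NULL. Walk through each order:
  - order 1 (Laptop): customer_id=NULL, no match -> kept with NULL
  - order 2 (Mouse): customer_id=NULL, no match -> kept with NULL
  - order 3 (Monitor): customer_id=1 -> matches Beth
  - order 4 (Keyboard): customer_id=3 -> matches Ivan
  - order 5 (Camera): customer_id=2 -> matches Leo
  - order 6 (Speaker): customer_id=2 -> matches Leo
  - order 7 (Stapler): customer_id=3 -> matches Ivan
  - order 8 (Charger): customer_id=2 -> matches Leo
  - order 9 (Headphones): customer_id=2 -> matches Leo
All 9 rows appear; 2 have NULL customer.

SQL:
SELECT a.product, b.name AS customer
FROM orders a
LEFT JOIN customers b ON a.customer_id = b.id

Result:
product    | customer
-----------+---------
Laptop     | NULL    
Mouse      | NULL    
Monitor    | Beth    
Keyboard   | Ivan    
Camera     | Leo     
Speaker    | Leo     
Stapler    | Ivan    
Charger    | Leo     
Headphones | Leo     


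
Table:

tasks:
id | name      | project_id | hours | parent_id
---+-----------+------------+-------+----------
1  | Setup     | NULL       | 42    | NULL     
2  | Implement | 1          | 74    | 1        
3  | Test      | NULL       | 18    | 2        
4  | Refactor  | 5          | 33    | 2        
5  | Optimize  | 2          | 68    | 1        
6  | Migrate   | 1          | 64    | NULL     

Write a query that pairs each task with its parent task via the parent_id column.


This is a self-join: tasks is joined to a second copy of itself, matching each row's parent_id to another row's id. Use LEFT JOIN so rows with parent_id=NULL are kept.
  - task 1 (Setup): parent_id=NULL -> NULL
  - task 2 (Implement): parent_id=1 -> Setup
  - task 3 (Test): parent_id=2 -> Implement
  - task 4 (Refactor): parent_id=2 -> Implement
  - task 5 (Optimize): parent_id=1 -> Setup
  - task 6 (Migrate): parent_id=NULL -> NULL

SQL:
SELECT a.name AS item, b.name AS parent
FROM tasks a
LEFT JOIN tasks b ON a.parent_id = b.id

Result:
item      | parent   
----------+----------
Setup     | NULL     
Implement | Setup    
Test      | Implement
Refactor  | Implement
Optimize  | Setup    
Migrate   | NULL     


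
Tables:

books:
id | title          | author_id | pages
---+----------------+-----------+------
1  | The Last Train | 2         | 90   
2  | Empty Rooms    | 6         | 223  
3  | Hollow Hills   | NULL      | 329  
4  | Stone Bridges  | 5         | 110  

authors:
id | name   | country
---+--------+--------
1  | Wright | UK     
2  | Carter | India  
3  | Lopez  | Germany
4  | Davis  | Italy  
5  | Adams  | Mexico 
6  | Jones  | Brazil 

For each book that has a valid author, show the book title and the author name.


INNER JOIN keeps only books rows whose author_id matches an id in authors. Walk through each book:
  - book 1 (The Last Train): author_id=2 -> matches Carter
  - book 2 (Empty Rooms): author_id=6 -> matches Jones
  - book 3 (Hollow Hills): author_id=NULL, no match -> dropped
  - book 4 (Stone Bridges): author_id=5 -> matches Adams
So 1 of 4 rows is dropped.

SQL:
SELECT a.title, b.name AS author
FROM books a
INNER JOIN authors b ON a.author_id = b.id

Result:
title          | author
---------------+-------
The Last Train | Carter
Empty Rooms    | Jones 
Stone Bridges  | Adams 


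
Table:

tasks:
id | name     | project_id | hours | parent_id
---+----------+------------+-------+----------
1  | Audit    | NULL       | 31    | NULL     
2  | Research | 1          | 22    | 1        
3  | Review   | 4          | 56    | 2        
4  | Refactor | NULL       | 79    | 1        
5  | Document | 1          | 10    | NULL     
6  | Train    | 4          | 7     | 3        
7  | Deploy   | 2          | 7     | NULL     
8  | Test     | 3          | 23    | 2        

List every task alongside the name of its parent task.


This is a self-join: tasks is joined to a second copy of itself, matching each row's parent_id to another row's id. Use LEFT JOIN so rows with parent_id=NULL are kept.
  - task 1 (Audit): parent_id=NULL -> NULL
  - task 2 (Research): parent_id=1 -> Audit
  - task 3 (Review): parent_id=2 -> Research
  - task 4 (Refactor): parent_id=1 -> Audit
  - task 5 (Document): parent_id=NULL -> NULL
  - task 6 (Train): parent_id=3 -> Review
  - task 7 (Deploy): parent_id=NULL -> NULL
  - task 8 (Test): parent_id=2 -> Research

SQL:
SELECT a.name AS item, b.name AS parent
FROM tasks a
LEFT JOIN tasks b ON a.parent_id = b.id

Result:
item     | parent  
---------+---------
Audit    | NULL    
Research | Audit   
Review   | Research
Refactor | Audit   
Document | NULL    
Train    | Review  
Deploy   | NULL    
Test     | Research


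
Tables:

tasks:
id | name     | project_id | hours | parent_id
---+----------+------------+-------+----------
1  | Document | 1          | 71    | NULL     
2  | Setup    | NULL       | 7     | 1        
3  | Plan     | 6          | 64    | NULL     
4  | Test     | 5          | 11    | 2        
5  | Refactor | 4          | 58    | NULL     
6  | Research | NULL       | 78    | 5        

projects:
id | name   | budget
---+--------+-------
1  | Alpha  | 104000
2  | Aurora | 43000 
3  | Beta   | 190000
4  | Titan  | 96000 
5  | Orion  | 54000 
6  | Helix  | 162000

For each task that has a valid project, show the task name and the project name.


INNER JOIN keeps only tasks rows whose project_id matches an id in projects. Walk through each task:
  - task 1 (Document): project_id=1 -> matches Alpha
  - task 2 (Setup): project_id=NULL, no match -> dropped
  - task 3 (Plan): project_id=6 -> matches Helix
  - task 4 (Test): project_id=5 -> matches Orion
  - task 5 (Refactor): project_id=4 -> matches Titan
  - task 6 (Research): project_id=NULL, no match -> dropped
So 2 of 6 rows are dropped.

SQL:
SELECT a.name, b.name AS project
FROM tasks a
INNER JOIN projects b ON a.project_id = b.id

Result:
name     | project
---------+--------
Document | Alpha  
Plan     | Helix  
Test     | Orion  
Refactor | Titan  


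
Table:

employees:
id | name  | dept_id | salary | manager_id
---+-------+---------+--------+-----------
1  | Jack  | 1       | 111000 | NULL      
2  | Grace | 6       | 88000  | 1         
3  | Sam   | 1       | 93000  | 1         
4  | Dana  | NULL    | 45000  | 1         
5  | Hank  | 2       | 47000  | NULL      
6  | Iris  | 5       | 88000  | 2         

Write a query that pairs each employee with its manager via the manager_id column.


This is a self-join: employees is joined to a second copy of itself, matching each row's manager_id to another row's id. Use LEFT JOIN so rows with manager_id=NULL are kept.
  - employee 1 (Jack): manager_id=NULL -> NULL
  - employee 2 (Grace): manager_id=1 -> Jack
  - employee 3 (Sam): manager_id=1 -> Jack
  - employee 4 (Dana): manager_id=1 -> Jack
  - employee 5 (Hank): manager_id=NULL -> NULL
  - employee 6 (Iris): manager_id=2 -> Grace

SQL:
SELECT a.name AS item, b.name AS manager
FROM employees a
LEFT JOIN employees b ON a.manager_id = b.id

Result:
item  | manager
------+--------
Jack  | NULL   
Grace | Jack   
Sam   | Jack   
Dana  | Jack   
Hank  | NULL   
Iris  | Grace  


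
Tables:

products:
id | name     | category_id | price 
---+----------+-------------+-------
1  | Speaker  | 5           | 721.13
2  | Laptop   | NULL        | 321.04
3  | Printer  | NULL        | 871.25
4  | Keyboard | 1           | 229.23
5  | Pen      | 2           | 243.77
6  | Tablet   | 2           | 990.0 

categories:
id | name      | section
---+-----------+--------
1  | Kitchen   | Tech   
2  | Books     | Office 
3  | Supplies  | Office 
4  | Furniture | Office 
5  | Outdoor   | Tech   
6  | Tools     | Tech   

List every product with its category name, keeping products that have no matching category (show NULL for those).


LEFT JOIN keeps every row from products (the left table); where category_id has no match in categories, the category columns become NULL. Walk through each product:
  - product 1 (Speaker): category_id=5 -> matches Outdoor
  - product 2 (Laptop): category_id=NULL, no match -> kept with NULL
  - product 3 (Printer): category_id=NULL, no match -> kept with NULL
  - product 4 (Keyboard): category_id=1 -> matches Kitchen
  - product 5 (Pen): category_id=2 -> matches Books
  - product 6 (Tablet): category_id=2 -> matches Books
All 6 rows appear; 2 have NULL category.

SQL:
SELECT a.name, b.name AS category
FROM products a
LEFT JOIN categories b ON a.category_id = b.id

Result:
name     | category
---------+---------
Speaker  | Outdoor 
Laptop   | NULL    
Printer  | NULL    
Keyboard | Kitchen 
Pen      | Books   
Tablet   | Books   


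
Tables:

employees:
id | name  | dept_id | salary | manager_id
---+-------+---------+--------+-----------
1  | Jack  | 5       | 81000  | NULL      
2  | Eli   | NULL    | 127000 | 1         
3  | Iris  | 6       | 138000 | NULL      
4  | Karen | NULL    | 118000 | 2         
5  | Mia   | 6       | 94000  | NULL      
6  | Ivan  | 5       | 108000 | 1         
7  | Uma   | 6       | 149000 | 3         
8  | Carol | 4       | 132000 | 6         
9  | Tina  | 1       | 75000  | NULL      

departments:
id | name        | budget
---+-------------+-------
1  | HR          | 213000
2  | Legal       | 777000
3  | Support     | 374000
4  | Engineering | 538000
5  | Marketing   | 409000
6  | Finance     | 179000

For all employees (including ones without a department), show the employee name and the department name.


LEFT JOIN keeps every row from employees (the left table); where dept_id has no match in departments, the department columns become NULL. Walk through each employee:
  - employee 1 (Jack): dept_id=5 -> matches Marketing
  - employee 2 (Eli): dept_id=NULL, no match -> kept with NULL
  - employee 3 (Iris): dept_id=6 -> matches Finance
  - employee 4 (Karen): dept_id=NULL, no match -> kept with NULL
  - employee 5 (Mia): dept_id=6 -> matches Finance
  - employee 6 (Ivan): dept_id=5 -> matches Marketing
  - employee 7 (Uma): dept_id=6 -> matches Finance
  - employee 8 (Carol): dept_id=4 -> matches Engineering
  - employee 9 (Tina): dept_id=1 -> matches HR
All 9 rows appear; 2 have NULL department.

SQL:
SELECT a.name, b.name AS department
FROM employees a
LEFT JOIN departments b ON a.dept_id = b.id

Result:
name  | department 
------+------------
Jack  | Marketing  
Eli   | NULL       
Iris  | Finance    
Karen | NULL       
Mia   | Finance    
Ivan  | Marketing  
Uma   | Finance    
Carol | Engineering
Tina  | HR         


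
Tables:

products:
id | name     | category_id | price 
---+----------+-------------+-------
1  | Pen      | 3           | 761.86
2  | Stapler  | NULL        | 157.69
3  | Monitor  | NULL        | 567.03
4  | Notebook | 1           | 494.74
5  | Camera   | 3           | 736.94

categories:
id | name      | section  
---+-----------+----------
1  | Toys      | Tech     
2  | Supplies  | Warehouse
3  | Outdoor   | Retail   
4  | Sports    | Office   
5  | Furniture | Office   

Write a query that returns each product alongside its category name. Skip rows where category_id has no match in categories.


INNER JOIN keeps only products rows whose category_id matches an id in categories. Walk through each product:
  - product 1 (Pen): category_id=3 -> matches Outdoor
  - product 2 (Stapler): category_id=NULL, no match -> dropped
  - product 3 (Monitor): category_id=NULL, no match -> dropped
  - product 4 (Notebook): category_id=1 -> matches Toys
  - product 5 (Camera): category_id=3 -> matches Outdoor
So 2 of 5 rows are dropped.

SQL:
SELECT a.name, b.name AS category
FROM products a
INNER JOIN categories b ON a.category_id = b.id

Result:
name     | category
---------+---------
Pen      | Outdoor 
Notebook | Toys    
Camera   | Outdoor 


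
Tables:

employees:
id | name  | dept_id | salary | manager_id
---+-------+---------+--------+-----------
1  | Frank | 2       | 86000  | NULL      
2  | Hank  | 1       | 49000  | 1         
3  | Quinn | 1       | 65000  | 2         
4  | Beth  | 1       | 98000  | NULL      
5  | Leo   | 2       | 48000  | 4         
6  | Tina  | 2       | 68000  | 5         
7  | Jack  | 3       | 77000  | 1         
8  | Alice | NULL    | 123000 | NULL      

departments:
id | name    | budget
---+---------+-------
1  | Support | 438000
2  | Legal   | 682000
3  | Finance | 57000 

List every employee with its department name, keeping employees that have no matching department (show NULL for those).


LEFT JOIN keeps every row from employees (the left table); where dept_id has no match in departments, the department columns become NULL. Walk through each employee:
  - employee 1 (Frank): dept_id=2 -> matches Legal
  - employee 2 (Hank): dept_id=1 -> matches Support
  - employee 3 (Quinn): dept_id=1 -> matches Support
  - employee 4 (Beth): dept_id=1 -> matches Support
  - employee 5 (Leo): dept_id=2 -> matches Legal
  - employee 6 (Tina): dept_id=2 -> matches Legal
  - employee 7 (Jack): dept_id=3 -> matches Finance
  - employee 8 (Alice): dept_id=NULL, no match -> kept with NULL
All 8 rows appear; 1 has NULL department.

SQL:
SELECT a.name, b.name AS department
FROM employees a
LEFT JOIN departments b ON a.dept_id = b.id

Result:
name  | department
------+-----------
Frank | Legal     
Hank  | Support   
Quinn | Support   
Beth  | Support   
Leo   | Legal     
Tina  | Legal     
Jack  | Finance   
Alice | NULL      


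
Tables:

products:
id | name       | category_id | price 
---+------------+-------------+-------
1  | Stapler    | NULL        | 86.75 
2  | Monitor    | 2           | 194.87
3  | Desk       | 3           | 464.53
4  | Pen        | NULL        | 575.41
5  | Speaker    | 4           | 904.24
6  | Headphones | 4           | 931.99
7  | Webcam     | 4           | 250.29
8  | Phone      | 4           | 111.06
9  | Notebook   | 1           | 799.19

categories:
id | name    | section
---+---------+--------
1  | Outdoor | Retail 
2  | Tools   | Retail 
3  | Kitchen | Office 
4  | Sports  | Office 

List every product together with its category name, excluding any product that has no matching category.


INNER JOIN keeps only products rows whose category_id matches an id in categories. Walk through each product:
  - product 1 (Stapler): category_id=NULL, no match -> dropped
  - product 2 (Monitor): category_id=2 -> matches Tools
  - product 3 (Desk): category_id=3 -> matches Kitchen
  - product 4 (Pen): category_id=NULL, no match -> dropped
  - product 5 (Speaker): category_id=4 -> matches Sports
  - product 6 (Headphones): category_id=4 -> matches Sports
  - product 7 (Webcam): category_id=4 -> matches Sports
  - product 8 (Phone): category_id=4 -> matches Sports
  - product 9 (Notebook): category_id=1 -> matches Outdoor
So 2 of 9 rows are dropped.

SQL:
SELECT a.name, b.name AS category
FROM products a
INNER JOIN categories b ON a.category_id = b.id

Result:
name       | category
-----------+---------
Monitor    | Tools   
Desk       | Kitchen 
Speaker    | Sports  
Headphones | Sports  
Webcam     | Sports  
Phone      | Sports  
Notebook   | Outdoor 


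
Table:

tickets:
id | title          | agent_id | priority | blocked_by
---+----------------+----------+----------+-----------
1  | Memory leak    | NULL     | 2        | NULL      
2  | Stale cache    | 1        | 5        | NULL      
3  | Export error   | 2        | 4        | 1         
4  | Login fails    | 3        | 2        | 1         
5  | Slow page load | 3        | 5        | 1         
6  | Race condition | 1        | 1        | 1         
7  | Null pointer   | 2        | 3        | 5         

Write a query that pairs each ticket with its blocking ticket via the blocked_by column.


This is a self-join: tickets is joined to a second copy of itself, matching each row's blocked_by to another row's id. Use LEFT JOIN so rows with blocked_by=NULL are kept.
  - ticket 1 (Memory leak): blocked_by=NULL -> NULL
  - ticket 2 (Stale cache): blocked_by=NULL -> NULL
  - ticket 3 (Export error): blocked_by=1 -> Memory leak
  - ticket 4 (Login fails): blocked_by=1 -> Memory leak
  - ticket 5 (Slow page load): blocked_by=1 -> Memory leak
  - ticket 6 (Race condition): blocked_by=1 -> Memory leak
  - ticket 7 (Null pointer): blocked_by=5 -> Slow page load

SQL:
SELECT a.title AS item, b.title AS blocked_by
FROM tickets a
LEFT JOIN tickets b ON a.blocked_by = b.id

Result:
item           | blocked_by    
---------------+---------------
Memory leak    | NULL          
Stale cache    | NULL          
Export error   | Memory leak   
Login fails    | Memory leak   
Slow page load | Memory leak   
Race condition | Memory leak   
Null pointer   | Slow page load


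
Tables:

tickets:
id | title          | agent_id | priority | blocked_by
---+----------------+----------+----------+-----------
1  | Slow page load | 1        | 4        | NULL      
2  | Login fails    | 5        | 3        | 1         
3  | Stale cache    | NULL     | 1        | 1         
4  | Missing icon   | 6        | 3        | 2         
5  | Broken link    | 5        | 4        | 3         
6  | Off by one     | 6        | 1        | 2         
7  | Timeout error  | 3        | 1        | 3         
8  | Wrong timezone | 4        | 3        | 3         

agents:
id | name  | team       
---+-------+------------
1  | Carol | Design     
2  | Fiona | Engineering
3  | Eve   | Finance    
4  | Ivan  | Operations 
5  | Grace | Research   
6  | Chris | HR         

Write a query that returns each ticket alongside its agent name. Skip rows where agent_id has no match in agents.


INNER JOIN keeps only tickets rows whose agent_id matches an id in agents. Walk through each ticket:
  - ticket 1 (Slow page load): agent_id=1 -> matches Carol
  - ticket 2 (Login fails): agent_id=5 -> matches Grace
  - ticket 3 (Stale cache): agent_id=NULL, no match -> dropped
  - ticket 4 (Missing icon): agent_id=6 -> matches Chris
  - ticket 5 (Broken link): agent_id=5 -> matches Grace
  - ticket 6 (Off by one): agent_id=6 -> matches Chris
  - ticket 7 (Timeout error): agent_id=3 -> matches Eve
  - ticket 8 (Wrong timezone): agent_id=4 -> matches Ivan
So 1 of 8 rows is dropped.

SQL:
SELECT a.title, b.name AS agent
FROM tickets a
INNER JOIN agents b ON a.agent_id = b.id

Result:
title          | agent
---------------+------
Slow page load | Carol
Login fails    | Grace
Missing icon   | Chris
Broken link    | Grace
Off by one     | Chris
Timeout error  | Eve  
Wrong timezone | Ivan 
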